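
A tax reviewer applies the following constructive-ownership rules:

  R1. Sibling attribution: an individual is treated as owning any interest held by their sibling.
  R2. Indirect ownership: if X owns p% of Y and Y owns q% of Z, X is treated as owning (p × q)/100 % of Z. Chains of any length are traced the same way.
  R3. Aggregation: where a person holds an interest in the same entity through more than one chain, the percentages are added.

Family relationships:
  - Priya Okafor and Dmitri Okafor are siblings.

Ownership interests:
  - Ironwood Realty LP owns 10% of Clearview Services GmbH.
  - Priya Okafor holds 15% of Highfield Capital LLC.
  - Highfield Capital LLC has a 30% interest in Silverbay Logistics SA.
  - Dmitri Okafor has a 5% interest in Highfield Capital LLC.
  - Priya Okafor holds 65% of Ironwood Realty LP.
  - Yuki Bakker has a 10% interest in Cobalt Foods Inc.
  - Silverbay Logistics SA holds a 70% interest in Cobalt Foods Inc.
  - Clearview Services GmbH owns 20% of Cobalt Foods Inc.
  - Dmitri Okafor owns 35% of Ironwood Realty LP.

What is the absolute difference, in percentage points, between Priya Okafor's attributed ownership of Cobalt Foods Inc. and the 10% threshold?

By sibling attribution (R1), Priya Okafor is treated as also owning Dmitri Okafor's interest in Highfield Capital LLC, giving 15% + 5% = 20%.
By sibling attribution (R1), Priya Okafor is treated as also owning Dmitri Okafor's interest in Ironwood Realty LP, giving 65% + 35% = 100%.
Chain via Highfield Capital LLC → Silverbay Logistics SA (R2): 20% × 30% × 70% = 4.2% of Cobalt Foods Inc.
Chain via Ironwood Realty LP → Clearview Services GmbH (R2): 100% × 10% × 20% = 2% of Cobalt Foods Inc.
Aggregating (R3): 4.2% + 2% = 6.2%.
6.2% falls short of the 10% threshold by 3.8 percentage points.

3.8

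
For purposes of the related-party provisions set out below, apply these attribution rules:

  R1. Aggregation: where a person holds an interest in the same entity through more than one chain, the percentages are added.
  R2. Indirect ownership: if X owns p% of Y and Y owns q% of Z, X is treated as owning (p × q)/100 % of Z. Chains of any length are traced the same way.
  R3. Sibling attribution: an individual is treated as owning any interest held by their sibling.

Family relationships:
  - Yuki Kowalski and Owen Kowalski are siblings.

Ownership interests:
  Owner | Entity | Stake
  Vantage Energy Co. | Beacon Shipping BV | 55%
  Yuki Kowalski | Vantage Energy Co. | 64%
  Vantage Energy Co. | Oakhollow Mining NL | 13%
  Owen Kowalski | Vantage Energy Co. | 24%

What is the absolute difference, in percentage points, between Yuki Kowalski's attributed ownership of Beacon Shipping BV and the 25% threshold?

23.4

By sibling attribution (R3), Yuki Kowalski is treated as also owning Owen Kowalski's interest in Vantage Energy Co, giving 64% + 24% = 88%.
Chain via Vantage Energy Co. (R2): 88% × 55% = 48.4% of Beacon Shipping BV.
48.4% exceeds the 25% threshold by 23.4 percentage points.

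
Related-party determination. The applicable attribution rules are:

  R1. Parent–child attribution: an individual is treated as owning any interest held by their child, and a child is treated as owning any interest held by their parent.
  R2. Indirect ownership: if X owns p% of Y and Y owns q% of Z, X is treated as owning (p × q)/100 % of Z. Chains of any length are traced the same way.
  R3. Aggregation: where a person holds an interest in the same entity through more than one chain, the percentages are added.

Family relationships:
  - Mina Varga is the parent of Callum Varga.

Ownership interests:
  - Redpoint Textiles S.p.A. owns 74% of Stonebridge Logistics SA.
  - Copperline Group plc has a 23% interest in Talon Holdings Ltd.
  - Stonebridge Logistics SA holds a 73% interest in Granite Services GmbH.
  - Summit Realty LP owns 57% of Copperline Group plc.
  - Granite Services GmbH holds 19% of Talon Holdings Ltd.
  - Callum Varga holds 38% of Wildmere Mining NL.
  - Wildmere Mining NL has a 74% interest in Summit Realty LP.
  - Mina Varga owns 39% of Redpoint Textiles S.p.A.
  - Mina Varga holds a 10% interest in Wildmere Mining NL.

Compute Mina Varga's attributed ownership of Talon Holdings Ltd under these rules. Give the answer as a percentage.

By parent–child attribution (R1), Mina Varga is treated as also owning Callum Varga's interest in Wildmere Mining NL, giving 10% + 38% = 48%.
Chain via Redpoint Textiles S.p.A. → Stonebridge Logistics SA → Granite Services GmbH (R2): 39% × 74% × 73% × 19% = 4.002882% of Talon Holdings Ltd.
Chain via Wildmere Mining NL → Summit Realty LP → Copperline Group plc (R2): 48% × 74% × 57% × 23% = 4.656672% of Talon Holdings Ltd.
Aggregating (R3): 4.002882% + 4.656672% = 8.659554%.

8.659554%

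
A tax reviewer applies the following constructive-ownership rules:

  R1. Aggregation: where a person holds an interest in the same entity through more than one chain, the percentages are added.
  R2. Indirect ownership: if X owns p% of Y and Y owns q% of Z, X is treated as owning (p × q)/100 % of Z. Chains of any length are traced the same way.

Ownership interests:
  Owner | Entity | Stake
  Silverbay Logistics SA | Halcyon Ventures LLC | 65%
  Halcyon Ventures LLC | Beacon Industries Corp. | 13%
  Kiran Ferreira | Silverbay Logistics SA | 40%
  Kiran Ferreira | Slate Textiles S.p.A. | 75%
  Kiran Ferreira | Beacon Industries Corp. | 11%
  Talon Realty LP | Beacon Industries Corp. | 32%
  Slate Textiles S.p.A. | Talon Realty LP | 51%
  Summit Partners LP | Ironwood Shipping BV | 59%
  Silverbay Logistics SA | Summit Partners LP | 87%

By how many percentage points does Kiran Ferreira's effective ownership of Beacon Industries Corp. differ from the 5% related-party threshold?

Chain via Slate Textiles S.p.A. → Talon Realty LP (R2): 75% × 51% × 32% = 12.24% of Beacon Industries Corp.
Chain via Silverbay Logistics SA → Halcyon Ventures LLC (R2): 40% × 65% × 13% = 3.38% of Beacon Industries Corp.
Direct interest in Beacon Industries Corp: 11%.
Aggregating (R1): 12.24% + 3.38% + 11% = 26.62%.
26.62% exceeds the 5% threshold by 21.62 percentage points.

21.62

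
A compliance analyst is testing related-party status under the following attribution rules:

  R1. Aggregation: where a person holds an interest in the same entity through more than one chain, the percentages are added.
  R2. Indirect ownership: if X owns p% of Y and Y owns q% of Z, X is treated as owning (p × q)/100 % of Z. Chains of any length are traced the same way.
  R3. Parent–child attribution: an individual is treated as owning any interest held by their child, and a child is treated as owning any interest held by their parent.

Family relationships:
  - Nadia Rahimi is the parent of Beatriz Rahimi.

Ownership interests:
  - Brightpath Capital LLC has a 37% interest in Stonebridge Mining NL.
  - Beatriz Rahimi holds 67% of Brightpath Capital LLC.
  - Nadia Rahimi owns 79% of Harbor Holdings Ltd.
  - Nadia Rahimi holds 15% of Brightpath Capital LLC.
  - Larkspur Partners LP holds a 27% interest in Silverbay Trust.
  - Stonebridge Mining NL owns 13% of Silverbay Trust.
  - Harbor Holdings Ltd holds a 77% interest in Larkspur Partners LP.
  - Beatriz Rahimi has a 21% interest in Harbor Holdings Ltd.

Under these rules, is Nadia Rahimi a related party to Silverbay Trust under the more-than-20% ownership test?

Yes

By parent–child attribution (R3), Nadia Rahimi is treated as also owning Beatriz Rahimi's interest in Brightpath Capital LLC, giving 15% + 67% = 82%.
By parent–child attribution (R3), Nadia Rahimi is treated as also owning Beatriz Rahimi's interest in Harbor Holdings Ltd, giving 79% + 21% = 100%.
Chain via Brightpath Capital LLC → Stonebridge Mining NL (R2): 82% × 37% × 13% = 3.9442% of Silverbay Trust.
Chain via Harbor Holdings Ltd → Larkspur Partners LP (R2): 100% × 77% × 27% = 20.79% of Silverbay Trust.
Aggregating (R1): 3.9442% + 20.79% = 24.7342%.
24.7342% exceeds the 20% threshold, so Nadia is a related party to Silverbay Trust.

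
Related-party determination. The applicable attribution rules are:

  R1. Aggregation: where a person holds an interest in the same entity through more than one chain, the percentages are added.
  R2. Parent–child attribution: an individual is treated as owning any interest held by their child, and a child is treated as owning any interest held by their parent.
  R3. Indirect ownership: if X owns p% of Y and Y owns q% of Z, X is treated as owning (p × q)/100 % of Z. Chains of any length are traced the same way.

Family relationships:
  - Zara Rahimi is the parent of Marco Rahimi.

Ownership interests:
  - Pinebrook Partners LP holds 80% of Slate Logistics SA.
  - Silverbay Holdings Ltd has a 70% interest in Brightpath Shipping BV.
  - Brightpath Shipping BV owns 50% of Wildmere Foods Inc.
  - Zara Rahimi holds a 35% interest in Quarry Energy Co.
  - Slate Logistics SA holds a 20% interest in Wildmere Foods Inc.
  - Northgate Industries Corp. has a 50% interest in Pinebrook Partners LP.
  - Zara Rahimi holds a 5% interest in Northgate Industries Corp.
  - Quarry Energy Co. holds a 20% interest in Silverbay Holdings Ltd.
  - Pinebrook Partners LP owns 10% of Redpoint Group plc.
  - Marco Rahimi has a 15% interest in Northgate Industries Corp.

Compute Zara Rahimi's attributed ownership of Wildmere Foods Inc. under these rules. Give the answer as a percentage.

4.05%

By parent–child attribution (R2), Zara Rahimi is treated as also owning Marco Rahimi's interest in Northgate Industries Corp, giving 5% + 15% = 20%.
Chain via Northgate Industries Corp. → Pinebrook Partners LP → Slate Logistics SA (R3): 20% × 50% × 80% × 20% = 1.6% of Wildmere Foods Inc.
Chain via Quarry Energy Co. → Silverbay Holdings Ltd → Brightpath Shipping BV (R3): 35% × 20% × 70% × 50% = 2.45% of Wildmere Foods Inc.
Aggregating (R1): 1.6% + 2.45% = 4.05%.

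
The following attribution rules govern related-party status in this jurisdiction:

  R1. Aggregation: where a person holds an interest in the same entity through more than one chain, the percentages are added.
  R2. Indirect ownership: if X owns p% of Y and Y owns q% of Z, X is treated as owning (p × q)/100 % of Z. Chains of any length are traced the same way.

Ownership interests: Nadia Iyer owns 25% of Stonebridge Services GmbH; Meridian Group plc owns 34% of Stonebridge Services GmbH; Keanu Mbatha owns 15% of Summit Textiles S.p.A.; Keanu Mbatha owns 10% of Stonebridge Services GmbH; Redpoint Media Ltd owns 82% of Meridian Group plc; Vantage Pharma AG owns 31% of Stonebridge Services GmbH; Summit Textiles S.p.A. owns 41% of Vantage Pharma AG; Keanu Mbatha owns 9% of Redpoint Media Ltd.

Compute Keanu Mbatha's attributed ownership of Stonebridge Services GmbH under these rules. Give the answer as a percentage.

14.4157%

Chain via Summit Textiles S.p.A. → Vantage Pharma AG (R2): 15% × 41% × 31% = 1.9065% of Stonebridge Services GmbH.
Chain via Redpoint Media Ltd → Meridian Group plc (R2): 9% × 82% × 34% = 2.5092% of Stonebridge Services GmbH.
Direct interest in Stonebridge Services GmbH: 10%.
Aggregating (R1): 1.9065% + 2.5092% + 10% = 14.4157%.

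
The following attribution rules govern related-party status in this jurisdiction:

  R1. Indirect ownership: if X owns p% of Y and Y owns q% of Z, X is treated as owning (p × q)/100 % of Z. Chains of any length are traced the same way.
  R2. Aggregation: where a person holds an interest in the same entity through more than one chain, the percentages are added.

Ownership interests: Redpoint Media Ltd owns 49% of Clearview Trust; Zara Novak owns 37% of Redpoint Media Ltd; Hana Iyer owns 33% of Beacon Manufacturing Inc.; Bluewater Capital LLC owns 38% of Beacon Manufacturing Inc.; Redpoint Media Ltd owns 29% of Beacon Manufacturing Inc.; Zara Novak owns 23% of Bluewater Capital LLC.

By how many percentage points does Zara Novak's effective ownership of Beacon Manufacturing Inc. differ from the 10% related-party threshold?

9.47

Chain via Bluewater Capital LLC (R1): 23% × 38% = 8.74% of Beacon Manufacturing Inc.
Chain via Redpoint Media Ltd (R1): 37% × 29% = 10.73% of Beacon Manufacturing Inc.
Aggregating (R2): 8.74% + 10.73% = 19.47%.
19.47% exceeds the 10% threshold by 9.47 percentage points.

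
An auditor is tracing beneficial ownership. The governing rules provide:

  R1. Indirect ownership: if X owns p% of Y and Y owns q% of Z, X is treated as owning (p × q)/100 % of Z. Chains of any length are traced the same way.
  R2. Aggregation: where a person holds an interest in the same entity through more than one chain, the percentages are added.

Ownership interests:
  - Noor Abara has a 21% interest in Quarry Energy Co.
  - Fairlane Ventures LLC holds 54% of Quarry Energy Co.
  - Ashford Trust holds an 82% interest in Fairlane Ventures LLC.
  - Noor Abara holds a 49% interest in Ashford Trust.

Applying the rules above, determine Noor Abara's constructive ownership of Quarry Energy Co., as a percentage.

42.6972%

Chain via Ashford Trust → Fairlane Ventures LLC (R1): 49% × 82% × 54% = 21.6972% of Quarry Energy Co.
Direct interest in Quarry Energy Co: 21%.
Aggregating (R2): 21.6972% + 21% = 42.6972%.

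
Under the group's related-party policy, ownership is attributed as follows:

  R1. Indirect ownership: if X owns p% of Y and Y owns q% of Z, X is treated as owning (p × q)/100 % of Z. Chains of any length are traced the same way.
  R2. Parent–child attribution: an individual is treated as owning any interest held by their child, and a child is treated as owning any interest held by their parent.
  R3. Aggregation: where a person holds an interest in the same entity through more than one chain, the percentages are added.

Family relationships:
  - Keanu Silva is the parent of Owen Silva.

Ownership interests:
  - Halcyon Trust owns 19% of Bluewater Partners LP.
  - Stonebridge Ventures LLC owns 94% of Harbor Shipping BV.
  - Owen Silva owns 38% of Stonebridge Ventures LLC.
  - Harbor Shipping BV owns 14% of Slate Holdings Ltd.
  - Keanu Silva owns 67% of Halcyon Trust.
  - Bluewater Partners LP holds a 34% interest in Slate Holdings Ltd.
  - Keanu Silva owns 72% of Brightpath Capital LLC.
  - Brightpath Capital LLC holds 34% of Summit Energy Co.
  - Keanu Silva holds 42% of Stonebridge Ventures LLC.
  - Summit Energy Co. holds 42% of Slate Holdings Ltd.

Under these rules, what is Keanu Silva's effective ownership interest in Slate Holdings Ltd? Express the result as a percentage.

25.1378%

By parent–child attribution (R2), Keanu Silva is treated as also owning Owen Silva's interest in Stonebridge Ventures LLC, giving 42% + 38% = 80%.
Chain via Stonebridge Ventures LLC → Harbor Shipping BV (R1): 80% × 94% × 14% = 10.528% of Slate Holdings Ltd.
Chain via Halcyon Trust → Bluewater Partners LP (R1): 67% × 19% × 34% = 4.3282% of Slate Holdings Ltd.
Chain via Brightpath Capital LLC → Summit Energy Co. (R1): 72% × 34% × 42% = 10.2816% of Slate Holdings Ltd.
Aggregating (R3): 10.528% + 4.3282% + 10.2816% = 25.1378%.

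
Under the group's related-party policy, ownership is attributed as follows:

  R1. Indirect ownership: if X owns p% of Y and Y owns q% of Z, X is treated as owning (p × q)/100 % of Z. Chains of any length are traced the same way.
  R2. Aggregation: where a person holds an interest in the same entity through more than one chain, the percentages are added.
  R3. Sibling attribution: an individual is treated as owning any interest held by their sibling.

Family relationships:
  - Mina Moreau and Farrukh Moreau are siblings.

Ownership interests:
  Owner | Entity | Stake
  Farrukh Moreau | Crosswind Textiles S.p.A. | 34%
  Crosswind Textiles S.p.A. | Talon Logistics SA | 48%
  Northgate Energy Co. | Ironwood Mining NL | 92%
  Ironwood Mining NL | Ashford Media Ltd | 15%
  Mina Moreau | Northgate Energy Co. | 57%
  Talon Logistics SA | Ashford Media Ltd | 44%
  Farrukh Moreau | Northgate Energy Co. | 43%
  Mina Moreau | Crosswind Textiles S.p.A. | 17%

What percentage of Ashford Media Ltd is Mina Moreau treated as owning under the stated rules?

24.5712%

By sibling attribution (R3), Mina Moreau is treated as also owning Farrukh Moreau's interest in Crosswind Textiles S.p.A, giving 17% + 34% = 51%.
By sibling attribution (R3), Mina Moreau is treated as also owning Farrukh Moreau's interest in Northgate Energy Co, giving 57% + 43% = 100%.
Chain via Crosswind Textiles S.p.A. → Talon Logistics SA (R1): 51% × 48% × 44% = 10.7712% of Ashford Media Ltd.
Chain via Northgate Energy Co. → Ironwood Mining NL (R1): 100% × 92% × 15% = 13.8% of Ashford Media Ltd.
Aggregating (R2): 10.7712% + 13.8% = 24.5712%.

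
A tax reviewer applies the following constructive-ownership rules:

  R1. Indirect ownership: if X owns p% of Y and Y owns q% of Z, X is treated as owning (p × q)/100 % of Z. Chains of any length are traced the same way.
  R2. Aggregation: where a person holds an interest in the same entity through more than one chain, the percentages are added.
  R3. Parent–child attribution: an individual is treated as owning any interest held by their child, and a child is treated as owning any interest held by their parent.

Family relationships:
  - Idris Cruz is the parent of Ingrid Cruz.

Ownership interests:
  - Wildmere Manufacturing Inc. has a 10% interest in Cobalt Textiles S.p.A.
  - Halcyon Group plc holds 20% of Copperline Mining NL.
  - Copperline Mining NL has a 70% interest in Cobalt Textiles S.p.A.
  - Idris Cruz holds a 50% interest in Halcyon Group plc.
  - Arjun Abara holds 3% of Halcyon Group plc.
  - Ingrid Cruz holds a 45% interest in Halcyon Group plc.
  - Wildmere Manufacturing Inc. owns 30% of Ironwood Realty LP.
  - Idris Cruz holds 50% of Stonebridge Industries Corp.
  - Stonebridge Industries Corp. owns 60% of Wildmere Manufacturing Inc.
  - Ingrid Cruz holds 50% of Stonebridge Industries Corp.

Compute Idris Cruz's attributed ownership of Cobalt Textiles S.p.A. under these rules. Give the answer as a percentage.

By parent–child attribution (R3), Idris Cruz is treated as also owning Ingrid Cruz's interest in Stonebridge Industries Corp, giving 50% + 50% = 100%.
By parent–child attribution (R3), Idris Cruz is treated as also owning Ingrid Cruz's interest in Halcyon Group plc, giving 50% + 45% = 95%.
Chain via Stonebridge Industries Corp. → Wildmere Manufacturing Inc. (R1): 100% × 60% × 10% = 6% of Cobalt Textiles S.p.A.
Chain via Halcyon Group plc → Copperline Mining NL (R1): 95% × 20% × 70% = 13.3% of Cobalt Textiles S.p.A.
Aggregating (R2): 6% + 13.3% = 19.3%.

19.3%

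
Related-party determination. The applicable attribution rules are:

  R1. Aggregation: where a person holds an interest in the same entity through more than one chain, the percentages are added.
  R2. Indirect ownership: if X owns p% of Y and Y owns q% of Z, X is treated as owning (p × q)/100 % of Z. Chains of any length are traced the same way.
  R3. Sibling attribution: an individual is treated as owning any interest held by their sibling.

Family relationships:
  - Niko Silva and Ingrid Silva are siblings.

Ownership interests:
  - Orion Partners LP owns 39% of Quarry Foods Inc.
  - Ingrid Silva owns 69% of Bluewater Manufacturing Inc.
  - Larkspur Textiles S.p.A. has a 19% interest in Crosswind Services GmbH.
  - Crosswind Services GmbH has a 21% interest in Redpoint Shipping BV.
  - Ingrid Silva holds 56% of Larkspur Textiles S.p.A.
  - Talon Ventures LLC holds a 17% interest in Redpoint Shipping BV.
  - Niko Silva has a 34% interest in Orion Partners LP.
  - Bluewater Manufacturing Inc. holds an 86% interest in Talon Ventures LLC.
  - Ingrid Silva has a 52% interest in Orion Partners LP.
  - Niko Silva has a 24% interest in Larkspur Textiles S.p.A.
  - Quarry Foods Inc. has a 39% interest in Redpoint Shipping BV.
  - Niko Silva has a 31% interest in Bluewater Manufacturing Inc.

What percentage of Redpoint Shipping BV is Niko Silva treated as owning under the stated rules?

By sibling attribution (R3), Niko Silva is treated as also owning Ingrid Silva's interest in Orion Partners LP, giving 34% + 52% = 86%.
By sibling attribution (R3), Niko Silva is treated as also owning Ingrid Silva's interest in Larkspur Textiles S.p.A, giving 24% + 56% = 80%.
By sibling attribution (R3), Niko Silva is treated as also owning Ingrid Silva's interest in Bluewater Manufacturing Inc, giving 31% + 69% = 100%.
Chain via Orion Partners LP → Quarry Foods Inc. (R2): 86% × 39% × 39% = 13.0806% of Redpoint Shipping BV.
Chain via Larkspur Textiles S.p.A. → Crosswind Services GmbH (R2): 80% × 19% × 21% = 3.192% of Redpoint Shipping BV.
Chain via Bluewater Manufacturing Inc. → Talon Ventures LLC (R2): 100% × 86% × 17% = 14.62% of Redpoint Shipping BV.
Aggregating (R1): 13.0806% + 3.192% + 14.62% = 30.8926%.

30.8926%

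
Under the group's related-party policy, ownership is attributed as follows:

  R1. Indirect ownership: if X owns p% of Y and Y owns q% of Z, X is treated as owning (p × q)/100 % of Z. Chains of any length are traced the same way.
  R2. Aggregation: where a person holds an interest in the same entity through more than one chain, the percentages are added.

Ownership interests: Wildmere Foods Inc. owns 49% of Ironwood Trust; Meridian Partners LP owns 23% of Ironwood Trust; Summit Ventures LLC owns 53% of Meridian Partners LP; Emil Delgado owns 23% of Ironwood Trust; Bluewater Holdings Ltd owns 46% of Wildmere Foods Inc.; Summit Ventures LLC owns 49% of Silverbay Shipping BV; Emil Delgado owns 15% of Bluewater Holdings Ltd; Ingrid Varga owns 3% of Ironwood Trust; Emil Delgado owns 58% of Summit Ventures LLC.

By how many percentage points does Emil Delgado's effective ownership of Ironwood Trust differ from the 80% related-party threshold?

Chain via Summit Ventures LLC → Meridian Partners LP (R1): 58% × 53% × 23% = 7.0702% of Ironwood Trust.
Chain via Bluewater Holdings Ltd → Wildmere Foods Inc. (R1): 15% × 46% × 49% = 3.381% of Ironwood Trust.
Direct interest in Ironwood Trust: 23%.
Aggregating (R2): 7.0702% + 3.381% + 23% = 33.4512%.
33.4512% falls short of the 80% threshold by 46.5488 percentage points.

46.5488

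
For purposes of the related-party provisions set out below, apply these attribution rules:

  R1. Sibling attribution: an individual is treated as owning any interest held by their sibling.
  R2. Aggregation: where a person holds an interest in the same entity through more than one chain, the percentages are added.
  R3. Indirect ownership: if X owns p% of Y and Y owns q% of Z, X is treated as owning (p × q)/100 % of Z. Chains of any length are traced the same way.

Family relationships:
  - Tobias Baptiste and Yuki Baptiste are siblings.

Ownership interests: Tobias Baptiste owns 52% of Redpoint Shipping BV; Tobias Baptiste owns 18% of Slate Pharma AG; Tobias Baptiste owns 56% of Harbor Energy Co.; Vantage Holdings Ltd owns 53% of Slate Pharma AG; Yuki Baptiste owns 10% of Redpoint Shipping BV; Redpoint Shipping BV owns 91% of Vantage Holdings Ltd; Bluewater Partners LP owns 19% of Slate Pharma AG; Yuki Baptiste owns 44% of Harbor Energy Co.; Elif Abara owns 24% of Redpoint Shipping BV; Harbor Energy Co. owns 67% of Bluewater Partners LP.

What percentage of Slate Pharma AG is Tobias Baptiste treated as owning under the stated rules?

60.6326%

By sibling attribution (R1), Tobias Baptiste is treated as also owning Yuki Baptiste's interest in Harbor Energy Co, giving 56% + 44% = 100%.
By sibling attribution (R1), Tobias Baptiste is treated as also owning Yuki Baptiste's interest in Redpoint Shipping BV, giving 52% + 10% = 62%.
Chain via Harbor Energy Co. → Bluewater Partners LP (R3): 100% × 67% × 19% = 12.73% of Slate Pharma AG.
Chain via Redpoint Shipping BV → Vantage Holdings Ltd (R3): 62% × 91% × 53% = 29.9026% of Slate Pharma AG.
Direct interest in Slate Pharma AG: 18%.
Aggregating (R2): 12.73% + 29.9026% + 18% = 60.6326%.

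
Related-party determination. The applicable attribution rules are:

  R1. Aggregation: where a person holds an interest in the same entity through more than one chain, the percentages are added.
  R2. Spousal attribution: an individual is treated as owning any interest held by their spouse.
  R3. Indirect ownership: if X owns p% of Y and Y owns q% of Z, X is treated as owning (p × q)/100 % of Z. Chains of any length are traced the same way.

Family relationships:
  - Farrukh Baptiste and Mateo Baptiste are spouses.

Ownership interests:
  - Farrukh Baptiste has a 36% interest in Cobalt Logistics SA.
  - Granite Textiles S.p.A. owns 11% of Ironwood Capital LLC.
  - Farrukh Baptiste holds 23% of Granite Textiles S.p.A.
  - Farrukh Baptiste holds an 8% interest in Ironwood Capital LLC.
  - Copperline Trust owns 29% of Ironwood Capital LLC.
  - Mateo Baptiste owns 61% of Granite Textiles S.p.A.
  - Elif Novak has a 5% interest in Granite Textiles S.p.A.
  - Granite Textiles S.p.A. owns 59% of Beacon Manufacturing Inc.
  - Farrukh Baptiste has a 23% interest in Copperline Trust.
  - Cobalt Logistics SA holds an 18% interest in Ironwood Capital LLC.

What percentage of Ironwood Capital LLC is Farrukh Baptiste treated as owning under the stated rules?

By spousal attribution (R2), Farrukh Baptiste is treated as also owning Mateo Baptiste's interest in Granite Textiles S.p.A, giving 23% + 61% = 84%.
Chain via Granite Textiles S.p.A. (R3): 84% × 11% = 9.24% of Ironwood Capital LLC.
Chain via Cobalt Logistics SA (R3): 36% × 18% = 6.48% of Ironwood Capital LLC.
Chain via Copperline Trust (R3): 23% × 29% = 6.67% of Ironwood Capital LLC.
Direct interest in Ironwood Capital LLC: 8%.
Aggregating (R1): 9.24% + 6.48% + 6.67% + 8% = 30.39%.

30.39%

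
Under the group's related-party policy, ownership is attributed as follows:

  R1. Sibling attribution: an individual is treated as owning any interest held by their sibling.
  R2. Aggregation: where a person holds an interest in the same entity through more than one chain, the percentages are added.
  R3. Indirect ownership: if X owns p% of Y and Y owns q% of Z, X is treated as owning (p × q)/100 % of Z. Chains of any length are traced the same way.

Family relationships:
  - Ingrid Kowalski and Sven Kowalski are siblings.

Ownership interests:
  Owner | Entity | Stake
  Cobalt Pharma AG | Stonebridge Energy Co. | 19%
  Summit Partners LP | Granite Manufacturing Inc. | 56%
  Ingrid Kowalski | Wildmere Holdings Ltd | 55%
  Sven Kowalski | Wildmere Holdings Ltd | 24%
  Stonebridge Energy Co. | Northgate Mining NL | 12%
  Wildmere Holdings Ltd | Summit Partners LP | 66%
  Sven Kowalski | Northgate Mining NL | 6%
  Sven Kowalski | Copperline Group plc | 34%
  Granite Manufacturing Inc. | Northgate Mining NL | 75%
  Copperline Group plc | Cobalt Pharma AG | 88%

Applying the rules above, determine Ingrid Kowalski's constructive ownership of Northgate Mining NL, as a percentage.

28.580976%

By sibling attribution (R1), Ingrid Kowalski is treated as also owning Sven Kowalski's interest in Wildmere Holdings Ltd, giving 55% + 24% = 79%.
By sibling attribution (R1), Ingrid Kowalski is treated as owning Sven Kowalski's 34% interest in Copperline Group plc.
By sibling attribution (R1), Ingrid Kowalski is treated as owning Sven Kowalski's 6% interest in Northgate Mining NL.
Chain via Wildmere Holdings Ltd → Summit Partners LP → Granite Manufacturing Inc. (R3): 79% × 66% × 56% × 75% = 21.8988% of Northgate Mining NL.
Chain via Copperline Group plc → Cobalt Pharma AG → Stonebridge Energy Co. (R3): 34% × 88% × 19% × 12% = 0.682176% of Northgate Mining NL.
Direct interest in Northgate Mining NL: 6%.
Aggregating (R2): 21.8988% + 0.682176% + 6% = 28.580976%.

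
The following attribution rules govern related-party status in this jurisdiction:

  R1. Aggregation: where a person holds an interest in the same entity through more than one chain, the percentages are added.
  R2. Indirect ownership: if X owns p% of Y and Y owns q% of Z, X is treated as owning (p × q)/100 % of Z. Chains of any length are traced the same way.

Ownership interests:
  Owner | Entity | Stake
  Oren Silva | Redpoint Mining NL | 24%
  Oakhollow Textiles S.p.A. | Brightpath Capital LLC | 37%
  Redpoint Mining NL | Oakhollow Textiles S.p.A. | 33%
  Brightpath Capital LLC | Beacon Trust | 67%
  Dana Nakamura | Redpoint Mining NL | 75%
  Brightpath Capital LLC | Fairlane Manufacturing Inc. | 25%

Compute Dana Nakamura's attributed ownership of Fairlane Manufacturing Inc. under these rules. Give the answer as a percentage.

Chain via Redpoint Mining NL → Oakhollow Textiles S.p.A. → Brightpath Capital LLC (R2): 75% × 33% × 37% × 25% = 2.289375% of Fairlane Manufacturing Inc.

2.289375%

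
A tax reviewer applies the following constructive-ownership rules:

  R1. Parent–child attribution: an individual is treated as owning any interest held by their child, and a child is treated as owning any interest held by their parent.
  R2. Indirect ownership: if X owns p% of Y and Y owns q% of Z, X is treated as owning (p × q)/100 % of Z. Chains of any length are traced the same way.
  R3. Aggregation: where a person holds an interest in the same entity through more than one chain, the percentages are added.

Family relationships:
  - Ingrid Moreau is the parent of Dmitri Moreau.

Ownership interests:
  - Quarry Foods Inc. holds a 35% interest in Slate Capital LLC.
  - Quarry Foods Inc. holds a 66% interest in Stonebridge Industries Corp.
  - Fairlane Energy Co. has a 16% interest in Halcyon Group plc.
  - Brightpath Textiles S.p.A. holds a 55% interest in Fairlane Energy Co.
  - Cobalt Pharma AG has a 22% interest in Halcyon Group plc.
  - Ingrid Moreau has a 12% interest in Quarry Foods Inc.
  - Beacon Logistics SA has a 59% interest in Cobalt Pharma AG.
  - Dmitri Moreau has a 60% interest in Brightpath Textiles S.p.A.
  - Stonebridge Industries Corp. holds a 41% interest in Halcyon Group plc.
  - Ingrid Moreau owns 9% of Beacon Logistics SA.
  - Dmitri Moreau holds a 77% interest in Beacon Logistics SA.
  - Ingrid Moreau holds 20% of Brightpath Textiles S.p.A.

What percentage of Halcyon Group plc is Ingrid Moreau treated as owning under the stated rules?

By parent–child attribution (R1), Ingrid Moreau is treated as also owning Dmitri Moreau's interest in Brightpath Textiles S.p.A, giving 20% + 60% = 80%.
By parent–child attribution (R1), Ingrid Moreau is treated as also owning Dmitri Moreau's interest in Beacon Logistics SA, giving 9% + 77% = 86%.
Chain via Brightpath Textiles S.p.A. → Fairlane Energy Co. (R2): 80% × 55% × 16% = 7.04% of Halcyon Group plc.
Chain via Beacon Logistics SA → Cobalt Pharma AG (R2): 86% × 59% × 22% = 11.1628% of Halcyon Group plc.
Chain via Quarry Foods Inc. → Stonebridge Industries Corp. (R2): 12% × 66% × 41% = 3.2472% of Halcyon Group plc.
Aggregating (R3): 7.04% + 11.1628% + 3.2472% = 21.45%.

21.45%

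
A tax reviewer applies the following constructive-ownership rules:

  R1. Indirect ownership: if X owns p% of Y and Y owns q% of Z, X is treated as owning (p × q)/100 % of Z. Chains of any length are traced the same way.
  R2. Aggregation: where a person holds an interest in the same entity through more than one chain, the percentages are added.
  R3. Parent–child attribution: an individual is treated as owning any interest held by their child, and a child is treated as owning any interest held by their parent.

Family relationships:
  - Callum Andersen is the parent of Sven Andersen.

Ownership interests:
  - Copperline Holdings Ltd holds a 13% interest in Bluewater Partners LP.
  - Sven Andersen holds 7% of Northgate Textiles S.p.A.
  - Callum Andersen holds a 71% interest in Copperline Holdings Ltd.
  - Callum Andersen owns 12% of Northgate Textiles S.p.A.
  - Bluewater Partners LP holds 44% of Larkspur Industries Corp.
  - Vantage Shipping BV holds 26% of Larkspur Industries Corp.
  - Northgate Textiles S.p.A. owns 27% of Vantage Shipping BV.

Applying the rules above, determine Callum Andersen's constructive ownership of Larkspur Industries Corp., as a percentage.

5.395%

By parent–child attribution (R3), Callum Andersen is treated as also owning Sven Andersen's interest in Northgate Textiles S.p.A, giving 12% + 7% = 19%.
Chain via Copperline Holdings Ltd → Bluewater Partners LP (R1): 71% × 13% × 44% = 4.0612% of Larkspur Industries Corp.
Chain via Northgate Textiles S.p.A. → Vantage Shipping BV (R1): 19% × 27% × 26% = 1.3338% of Larkspur Industries Corp.
Aggregating (R2): 4.0612% + 1.3338% = 5.395%.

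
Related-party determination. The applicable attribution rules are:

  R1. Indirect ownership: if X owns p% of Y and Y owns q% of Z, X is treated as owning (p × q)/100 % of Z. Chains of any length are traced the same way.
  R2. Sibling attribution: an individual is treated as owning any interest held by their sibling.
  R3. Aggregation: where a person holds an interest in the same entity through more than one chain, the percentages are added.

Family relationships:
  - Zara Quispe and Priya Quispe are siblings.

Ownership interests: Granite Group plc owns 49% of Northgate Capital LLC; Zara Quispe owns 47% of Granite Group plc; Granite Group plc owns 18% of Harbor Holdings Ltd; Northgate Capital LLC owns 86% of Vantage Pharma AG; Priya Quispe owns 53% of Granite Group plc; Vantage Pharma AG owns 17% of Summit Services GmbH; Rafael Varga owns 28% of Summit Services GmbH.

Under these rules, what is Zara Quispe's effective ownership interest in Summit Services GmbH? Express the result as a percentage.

7.1638%

By sibling attribution (R2), Zara Quispe is treated as also owning Priya Quispe's interest in Granite Group plc, giving 47% + 53% = 100%.
Chain via Granite Group plc → Northgate Capital LLC → Vantage Pharma AG (R1): 100% × 49% × 86% × 17% = 7.1638% of Summit Services GmbH.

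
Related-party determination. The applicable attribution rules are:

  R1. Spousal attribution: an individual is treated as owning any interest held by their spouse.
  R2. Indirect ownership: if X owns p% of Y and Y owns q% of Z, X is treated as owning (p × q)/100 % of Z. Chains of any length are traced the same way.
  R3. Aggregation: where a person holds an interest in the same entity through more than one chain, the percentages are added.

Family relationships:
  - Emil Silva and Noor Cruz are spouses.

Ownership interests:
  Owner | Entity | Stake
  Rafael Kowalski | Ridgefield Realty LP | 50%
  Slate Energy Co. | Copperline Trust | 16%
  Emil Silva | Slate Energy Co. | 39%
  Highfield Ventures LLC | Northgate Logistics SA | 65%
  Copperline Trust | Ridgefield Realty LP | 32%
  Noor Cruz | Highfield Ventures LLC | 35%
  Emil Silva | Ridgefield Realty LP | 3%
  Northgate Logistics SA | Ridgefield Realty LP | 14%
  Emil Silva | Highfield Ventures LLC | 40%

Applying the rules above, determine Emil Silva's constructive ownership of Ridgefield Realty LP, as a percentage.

By spousal attribution (R1), Emil Silva is treated as also owning Noor Cruz's interest in Highfield Ventures LLC, giving 40% + 35% = 75%.
Chain via Highfield Ventures LLC → Northgate Logistics SA (R2): 75% × 65% × 14% = 6.825% of Ridgefield Realty LP.
Chain via Slate Energy Co. → Copperline Trust (R2): 39% × 16% × 32% = 1.9968% of Ridgefield Realty LP.
Direct interest in Ridgefield Realty LP: 3%.
Aggregating (R3): 6.825% + 1.9968% + 3% = 11.8218%.

11.8218%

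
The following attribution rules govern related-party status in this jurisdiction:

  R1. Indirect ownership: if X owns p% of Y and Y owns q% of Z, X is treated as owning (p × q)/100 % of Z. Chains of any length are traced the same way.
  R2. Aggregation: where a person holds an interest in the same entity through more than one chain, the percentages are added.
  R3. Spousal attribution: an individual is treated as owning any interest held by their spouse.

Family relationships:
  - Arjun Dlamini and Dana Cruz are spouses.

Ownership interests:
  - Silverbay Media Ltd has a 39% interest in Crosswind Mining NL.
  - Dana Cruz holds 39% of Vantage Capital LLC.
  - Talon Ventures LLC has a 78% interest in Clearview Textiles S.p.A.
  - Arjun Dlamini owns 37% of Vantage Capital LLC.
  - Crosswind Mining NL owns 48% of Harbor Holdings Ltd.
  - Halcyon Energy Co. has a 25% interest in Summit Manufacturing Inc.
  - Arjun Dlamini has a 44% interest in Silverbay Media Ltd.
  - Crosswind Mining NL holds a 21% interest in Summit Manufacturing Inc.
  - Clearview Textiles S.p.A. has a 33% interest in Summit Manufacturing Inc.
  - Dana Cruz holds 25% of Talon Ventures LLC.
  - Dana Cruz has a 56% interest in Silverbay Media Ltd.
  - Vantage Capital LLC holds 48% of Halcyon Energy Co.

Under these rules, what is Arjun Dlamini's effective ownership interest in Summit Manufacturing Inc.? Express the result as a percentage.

23.745%

By spousal attribution (R3), Arjun Dlamini is treated as also owning Dana Cruz's interest in Silverbay Media Ltd, giving 44% + 56% = 100%.
By spousal attribution (R3), Arjun Dlamini is treated as also owning Dana Cruz's interest in Vantage Capital LLC, giving 37% + 39% = 76%.
By spousal attribution (R3), Arjun Dlamini is treated as owning Dana Cruz's 25% interest in Talon Ventures LLC.
Chain via Silverbay Media Ltd → Crosswind Mining NL (R1): 100% × 39% × 21% = 8.19% of Summit Manufacturing Inc.
Chain via Vantage Capital LLC → Halcyon Energy Co. (R1): 76% × 48% × 25% = 9.12% of Summit Manufacturing Inc.
Chain via Talon Ventures LLC → Clearview Textiles S.p.A. (R1): 25% × 78% × 33% = 6.435% of Summit Manufacturing Inc.
Aggregating (R2): 8.19% + 9.12% + 6.435% = 23.745%.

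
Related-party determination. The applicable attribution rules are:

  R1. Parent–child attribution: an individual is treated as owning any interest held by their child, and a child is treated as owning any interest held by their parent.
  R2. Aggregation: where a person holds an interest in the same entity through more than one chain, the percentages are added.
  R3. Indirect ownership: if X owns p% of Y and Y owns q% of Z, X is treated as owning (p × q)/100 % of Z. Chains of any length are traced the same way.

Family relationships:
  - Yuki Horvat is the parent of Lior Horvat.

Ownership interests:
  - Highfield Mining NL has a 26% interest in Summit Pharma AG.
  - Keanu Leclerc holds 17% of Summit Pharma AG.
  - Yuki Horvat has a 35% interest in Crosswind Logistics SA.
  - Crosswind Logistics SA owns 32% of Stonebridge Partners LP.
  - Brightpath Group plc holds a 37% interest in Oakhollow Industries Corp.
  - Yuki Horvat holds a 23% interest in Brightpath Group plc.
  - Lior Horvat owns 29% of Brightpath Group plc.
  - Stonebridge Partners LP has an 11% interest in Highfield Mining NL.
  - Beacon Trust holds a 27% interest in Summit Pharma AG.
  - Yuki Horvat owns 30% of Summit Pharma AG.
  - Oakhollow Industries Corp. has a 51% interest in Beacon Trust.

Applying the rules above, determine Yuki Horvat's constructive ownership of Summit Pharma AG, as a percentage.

By parent–child attribution (R1), Yuki Horvat is treated as also owning Lior Horvat's interest in Brightpath Group plc, giving 23% + 29% = 52%.
Chain via Brightpath Group plc → Oakhollow Industries Corp. → Beacon Trust (R3): 52% × 37% × 51% × 27% = 2.649348% of Summit Pharma AG.
Chain via Crosswind Logistics SA → Stonebridge Partners LP → Highfield Mining NL (R3): 35% × 32% × 11% × 26% = 0.32032% of Summit Pharma AG.
Direct interest in Summit Pharma AG: 30%.
Aggregating (R2): 2.649348% + 0.32032% + 30% = 32.969668%.

32.969668%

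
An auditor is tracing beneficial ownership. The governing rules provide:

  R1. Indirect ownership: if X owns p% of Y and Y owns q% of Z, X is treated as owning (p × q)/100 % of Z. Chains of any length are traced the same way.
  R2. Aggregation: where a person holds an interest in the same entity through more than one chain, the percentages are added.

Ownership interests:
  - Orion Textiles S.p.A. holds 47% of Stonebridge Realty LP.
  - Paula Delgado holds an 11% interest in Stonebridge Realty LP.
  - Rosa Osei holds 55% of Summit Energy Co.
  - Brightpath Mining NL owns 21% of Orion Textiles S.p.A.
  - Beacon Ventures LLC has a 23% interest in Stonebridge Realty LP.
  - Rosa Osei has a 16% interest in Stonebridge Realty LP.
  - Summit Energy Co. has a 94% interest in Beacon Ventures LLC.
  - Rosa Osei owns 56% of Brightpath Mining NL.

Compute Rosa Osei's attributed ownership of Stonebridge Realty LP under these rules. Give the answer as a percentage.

33.4182%

Chain via Brightpath Mining NL → Orion Textiles S.p.A. (R1): 56% × 21% × 47% = 5.5272% of Stonebridge Realty LP.
Chain via Summit Energy Co. → Beacon Ventures LLC (R1): 55% × 94% × 23% = 11.891% of Stonebridge Realty LP.
Direct interest in Stonebridge Realty LP: 16%.
Aggregating (R2): 5.5272% + 11.891% + 16% = 33.4182%.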